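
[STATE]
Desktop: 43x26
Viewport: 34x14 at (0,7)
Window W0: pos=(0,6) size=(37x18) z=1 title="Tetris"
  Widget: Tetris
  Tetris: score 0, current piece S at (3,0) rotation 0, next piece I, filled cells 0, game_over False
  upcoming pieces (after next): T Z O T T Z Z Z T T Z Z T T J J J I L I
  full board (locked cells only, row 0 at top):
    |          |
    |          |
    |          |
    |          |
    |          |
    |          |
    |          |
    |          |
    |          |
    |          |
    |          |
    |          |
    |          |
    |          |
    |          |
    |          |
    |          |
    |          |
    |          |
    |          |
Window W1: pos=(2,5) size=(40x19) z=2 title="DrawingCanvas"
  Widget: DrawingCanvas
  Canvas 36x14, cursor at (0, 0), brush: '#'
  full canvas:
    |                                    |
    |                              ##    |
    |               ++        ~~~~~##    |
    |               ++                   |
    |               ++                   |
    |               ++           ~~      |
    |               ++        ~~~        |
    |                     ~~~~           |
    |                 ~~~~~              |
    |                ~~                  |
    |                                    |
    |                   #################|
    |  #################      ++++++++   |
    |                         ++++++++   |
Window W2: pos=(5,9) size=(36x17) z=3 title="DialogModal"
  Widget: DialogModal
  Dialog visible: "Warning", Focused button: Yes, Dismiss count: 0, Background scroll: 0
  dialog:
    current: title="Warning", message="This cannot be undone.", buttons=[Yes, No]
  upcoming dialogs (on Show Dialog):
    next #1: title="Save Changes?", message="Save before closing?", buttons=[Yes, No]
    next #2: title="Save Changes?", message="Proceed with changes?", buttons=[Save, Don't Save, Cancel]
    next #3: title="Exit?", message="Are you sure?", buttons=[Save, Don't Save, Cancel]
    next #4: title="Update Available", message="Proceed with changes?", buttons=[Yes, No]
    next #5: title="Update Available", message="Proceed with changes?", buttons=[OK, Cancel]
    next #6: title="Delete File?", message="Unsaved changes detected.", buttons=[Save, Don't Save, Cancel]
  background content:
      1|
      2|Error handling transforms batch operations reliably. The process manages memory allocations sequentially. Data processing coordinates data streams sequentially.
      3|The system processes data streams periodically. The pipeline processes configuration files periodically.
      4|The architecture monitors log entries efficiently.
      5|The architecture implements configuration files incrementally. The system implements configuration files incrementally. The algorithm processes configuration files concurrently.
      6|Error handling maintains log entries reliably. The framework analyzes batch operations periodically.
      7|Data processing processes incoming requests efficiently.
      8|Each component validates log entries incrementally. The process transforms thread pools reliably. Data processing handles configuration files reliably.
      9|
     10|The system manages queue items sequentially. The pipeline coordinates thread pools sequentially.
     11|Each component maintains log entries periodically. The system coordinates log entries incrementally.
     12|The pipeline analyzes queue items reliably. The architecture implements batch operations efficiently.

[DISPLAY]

┃ ┠───────────────────────────────
┠─┃+                              
┃ ┃  ┏━━━━━━━━━━━━━━━━━━━━━━━━━━━━
┃ ┃  ┃ DialogModal                
┃ ┃  ┠────────────────────────────
┃ ┃  ┃                            
┃ ┃  ┃Error handling transforms ba
┃ ┃  ┃The system processes data st
┃ ┃  ┃The architecture monitors lo
┃ ┃  ┃The ┌───────────────────────
┃ ┃  ┃Erro│        Warning        
┃ ┃  ┃Data│ This cannot be undone.
┃ ┃  ┃Each│       [Yes]  No       
┃ ┃  ┃    └───────────────────────


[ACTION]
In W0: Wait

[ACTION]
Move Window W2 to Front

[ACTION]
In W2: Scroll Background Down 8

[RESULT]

┃ ┠───────────────────────────────
┠─┃+                              
┃ ┃  ┏━━━━━━━━━━━━━━━━━━━━━━━━━━━━
┃ ┃  ┃ DialogModal                
┃ ┃  ┠────────────────────────────
┃ ┃  ┃                            
┃ ┃  ┃The system manages queue ite
┃ ┃  ┃Each component maintains log
┃ ┃  ┃The pipeline analyzes queue 
┃ ┃  ┃    ┌───────────────────────
┃ ┃  ┃    │        Warning        
┃ ┃  ┃    │ This cannot be undone.
┃ ┃  ┃    │       [Yes]  No       
┃ ┃  ┃    └───────────────────────


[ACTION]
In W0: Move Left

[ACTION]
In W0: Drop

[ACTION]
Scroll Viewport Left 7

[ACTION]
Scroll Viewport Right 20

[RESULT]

────────────────────────────────┨ 
                                ┃ 
━━━━━━━━━━━━━━━━━━━━━━━━━━━━━━━┓┃ 
alogModal                      ┃┃ 
───────────────────────────────┨┃ 
                               ┃┃ 
 system manages queue items seq┃┃ 
h component maintains log entri┃┃ 
 pipeline analyzes queue items ┃┃ 
 ┌────────────────────────┐    ┃┃ 
 │        Warning         │    ┃┃ 
 │ This cannot be undone. │    ┃┃ 
 │       [Yes]  No        │    ┃┃ 
 └────────────────────────┘    ┃┃ 


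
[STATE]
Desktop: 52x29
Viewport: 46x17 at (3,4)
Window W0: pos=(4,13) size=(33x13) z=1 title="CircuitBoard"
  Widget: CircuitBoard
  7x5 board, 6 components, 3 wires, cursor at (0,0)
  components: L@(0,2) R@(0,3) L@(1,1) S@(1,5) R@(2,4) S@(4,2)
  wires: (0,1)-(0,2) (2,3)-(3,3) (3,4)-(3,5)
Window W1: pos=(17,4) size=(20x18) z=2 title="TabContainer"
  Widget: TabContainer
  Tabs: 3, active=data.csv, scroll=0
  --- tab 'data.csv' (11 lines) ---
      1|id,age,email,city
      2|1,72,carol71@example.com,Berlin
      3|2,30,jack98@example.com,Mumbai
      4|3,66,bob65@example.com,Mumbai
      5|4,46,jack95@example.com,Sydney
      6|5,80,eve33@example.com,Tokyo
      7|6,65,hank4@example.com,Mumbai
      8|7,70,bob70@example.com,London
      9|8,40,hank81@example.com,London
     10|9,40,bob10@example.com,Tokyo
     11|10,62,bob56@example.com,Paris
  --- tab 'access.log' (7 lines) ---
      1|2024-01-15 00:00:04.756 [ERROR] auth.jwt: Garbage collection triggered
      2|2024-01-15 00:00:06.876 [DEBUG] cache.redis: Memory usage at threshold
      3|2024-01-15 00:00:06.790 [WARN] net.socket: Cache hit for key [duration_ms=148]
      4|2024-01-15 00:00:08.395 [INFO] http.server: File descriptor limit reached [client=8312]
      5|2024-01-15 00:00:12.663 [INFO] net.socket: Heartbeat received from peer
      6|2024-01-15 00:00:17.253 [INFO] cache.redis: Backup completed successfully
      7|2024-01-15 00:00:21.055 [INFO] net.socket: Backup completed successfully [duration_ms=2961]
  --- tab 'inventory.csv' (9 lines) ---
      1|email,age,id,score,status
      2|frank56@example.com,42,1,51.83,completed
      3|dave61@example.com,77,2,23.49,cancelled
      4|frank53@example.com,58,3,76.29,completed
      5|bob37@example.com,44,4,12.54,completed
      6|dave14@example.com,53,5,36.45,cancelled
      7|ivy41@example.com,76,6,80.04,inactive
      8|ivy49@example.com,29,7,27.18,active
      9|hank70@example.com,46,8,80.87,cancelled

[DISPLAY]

              ┏━━━━━━━━━━━━━━━━━━┓            
              ┃ TabContainer     ┃            
              ┠──────────────────┨            
              ┃[data.csv]│ access┃            
              ┃──────────────────┃            
              ┃id,age,email,city ┃            
              ┃1,72,carol71@examp┃            
              ┃2,30,jack98@exampl┃            
              ┃3,66,bob65@example┃            
 ┏━━━━━━━━━━━━┃4,46,jack95@exampl┃            
 ┃ CircuitBoar┃5,80,eve33@example┃            
 ┠────────────┃6,65,hank4@example┃            
 ┃   0 1 2 3 4┃7,70,bob70@example┃            
 ┃0  [.]  · ─ ┃8,40,hank81@exampl┃            
 ┃            ┃9,40,bob10@example┃            
 ┃1       L   ┃10,62,bob56@exampl┃            
 ┃            ┃                  ┃            


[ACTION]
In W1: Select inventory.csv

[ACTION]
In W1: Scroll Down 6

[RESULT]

              ┏━━━━━━━━━━━━━━━━━━┓            
              ┃ TabContainer     ┃            
              ┠──────────────────┨            
              ┃ data.csv │ access┃            
              ┃──────────────────┃            
              ┃ivy41@example.com,┃            
              ┃ivy49@example.com,┃            
              ┃hank70@example.com┃            
              ┃                  ┃            
 ┏━━━━━━━━━━━━┃                  ┃            
 ┃ CircuitBoar┃                  ┃            
 ┠────────────┃                  ┃            
 ┃   0 1 2 3 4┃                  ┃            
 ┃0  [.]  · ─ ┃                  ┃            
 ┃            ┃                  ┃            
 ┃1       L   ┃                  ┃            
 ┃            ┃                  ┃            


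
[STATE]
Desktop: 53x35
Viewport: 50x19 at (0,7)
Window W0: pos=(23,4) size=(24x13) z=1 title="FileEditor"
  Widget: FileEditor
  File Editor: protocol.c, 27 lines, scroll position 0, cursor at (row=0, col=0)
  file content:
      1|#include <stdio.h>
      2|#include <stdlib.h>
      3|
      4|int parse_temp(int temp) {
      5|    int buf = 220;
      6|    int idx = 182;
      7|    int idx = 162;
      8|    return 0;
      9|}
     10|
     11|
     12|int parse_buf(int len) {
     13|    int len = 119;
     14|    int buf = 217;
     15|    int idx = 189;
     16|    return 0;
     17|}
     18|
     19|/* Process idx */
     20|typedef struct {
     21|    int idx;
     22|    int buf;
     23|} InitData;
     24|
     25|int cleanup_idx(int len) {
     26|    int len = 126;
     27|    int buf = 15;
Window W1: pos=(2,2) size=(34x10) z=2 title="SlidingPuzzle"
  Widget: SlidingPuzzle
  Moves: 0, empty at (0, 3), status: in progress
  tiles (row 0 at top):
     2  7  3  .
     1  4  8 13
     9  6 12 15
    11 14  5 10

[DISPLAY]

  ┃├────┼────┼────┼────┤           ┃dio.h>   ▲┃   
  ┃│  1 │  4 │  8 │ 13 │           ┃dlib.h>  █┃   
  ┃├────┼────┼────┼────┤           ┃         ░┃   
  ┃│  9 │  6 │ 12 │ 15 │           ┃mp(int te░┃   
  ┗━━━━━━━━━━━━━━━━━━━━━━━━━━━━━━━━┛= 220;   ░┃   
                       ┃    int idx = 182;   ░┃   
                       ┃    int idx = 162;   ░┃   
                       ┃    return 0;        ░┃   
                       ┃}                    ▼┃   
                       ┗━━━━━━━━━━━━━━━━━━━━━━┛   
                                                  
                                                  
                                                  
                                                  
                                                  
                                                  
                                                  
                                                  
                                                  


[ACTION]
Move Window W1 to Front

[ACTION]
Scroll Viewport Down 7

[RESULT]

                       ┃    return 0;        ░┃   
                       ┃}                    ▼┃   
                       ┗━━━━━━━━━━━━━━━━━━━━━━┛   
                                                  
                                                  
                                                  
                                                  
                                                  
                                                  
                                                  
                                                  
                                                  
                                                  
                                                  
                                                  
                                                  
                                                  
                                                  
                                                  


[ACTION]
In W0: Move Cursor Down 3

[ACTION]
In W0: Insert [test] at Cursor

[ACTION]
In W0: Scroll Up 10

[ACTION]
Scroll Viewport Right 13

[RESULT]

                    ┃    return 0;        ░┃      
                    ┃}                    ▼┃      
                    ┗━━━━━━━━━━━━━━━━━━━━━━┛      
                                                  
                                                  
                                                  
                                                  
                                                  
                                                  
                                                  
                                                  
                                                  
                                                  
                                                  
                                                  
                                                  
                                                  
                                                  
                                                  


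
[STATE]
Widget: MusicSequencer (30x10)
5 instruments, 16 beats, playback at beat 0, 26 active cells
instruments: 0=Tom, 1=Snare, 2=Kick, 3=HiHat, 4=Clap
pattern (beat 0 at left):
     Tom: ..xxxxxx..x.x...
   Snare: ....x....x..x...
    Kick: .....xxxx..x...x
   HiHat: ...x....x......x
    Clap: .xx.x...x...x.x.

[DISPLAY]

      ▼123456789012345        
   Tom··██████··█·█···        
 Snare····█····█··█···        
  Kick·····████··█···█        
 HiHat···█····█······█        
  Clap·██·█···█···█·█·        
                              
                              
                              
                              


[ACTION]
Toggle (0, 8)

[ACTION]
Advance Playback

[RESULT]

      0▼23456789012345        
   Tom··███████·█·█···        
 Snare····█····█··█···        
  Kick·····████··█···█        
 HiHat···█····█······█        
  Clap·██·█···█···█·█·        
                              
                              
                              
                              


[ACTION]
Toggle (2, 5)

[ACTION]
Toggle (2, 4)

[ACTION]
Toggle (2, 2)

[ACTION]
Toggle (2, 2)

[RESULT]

      0▼23456789012345        
   Tom··███████·█·█···        
 Snare····█····█··█···        
  Kick····█·███··█···█        
 HiHat···█····█······█        
  Clap·██·█···█···█·█·        
                              
                              
                              
                              


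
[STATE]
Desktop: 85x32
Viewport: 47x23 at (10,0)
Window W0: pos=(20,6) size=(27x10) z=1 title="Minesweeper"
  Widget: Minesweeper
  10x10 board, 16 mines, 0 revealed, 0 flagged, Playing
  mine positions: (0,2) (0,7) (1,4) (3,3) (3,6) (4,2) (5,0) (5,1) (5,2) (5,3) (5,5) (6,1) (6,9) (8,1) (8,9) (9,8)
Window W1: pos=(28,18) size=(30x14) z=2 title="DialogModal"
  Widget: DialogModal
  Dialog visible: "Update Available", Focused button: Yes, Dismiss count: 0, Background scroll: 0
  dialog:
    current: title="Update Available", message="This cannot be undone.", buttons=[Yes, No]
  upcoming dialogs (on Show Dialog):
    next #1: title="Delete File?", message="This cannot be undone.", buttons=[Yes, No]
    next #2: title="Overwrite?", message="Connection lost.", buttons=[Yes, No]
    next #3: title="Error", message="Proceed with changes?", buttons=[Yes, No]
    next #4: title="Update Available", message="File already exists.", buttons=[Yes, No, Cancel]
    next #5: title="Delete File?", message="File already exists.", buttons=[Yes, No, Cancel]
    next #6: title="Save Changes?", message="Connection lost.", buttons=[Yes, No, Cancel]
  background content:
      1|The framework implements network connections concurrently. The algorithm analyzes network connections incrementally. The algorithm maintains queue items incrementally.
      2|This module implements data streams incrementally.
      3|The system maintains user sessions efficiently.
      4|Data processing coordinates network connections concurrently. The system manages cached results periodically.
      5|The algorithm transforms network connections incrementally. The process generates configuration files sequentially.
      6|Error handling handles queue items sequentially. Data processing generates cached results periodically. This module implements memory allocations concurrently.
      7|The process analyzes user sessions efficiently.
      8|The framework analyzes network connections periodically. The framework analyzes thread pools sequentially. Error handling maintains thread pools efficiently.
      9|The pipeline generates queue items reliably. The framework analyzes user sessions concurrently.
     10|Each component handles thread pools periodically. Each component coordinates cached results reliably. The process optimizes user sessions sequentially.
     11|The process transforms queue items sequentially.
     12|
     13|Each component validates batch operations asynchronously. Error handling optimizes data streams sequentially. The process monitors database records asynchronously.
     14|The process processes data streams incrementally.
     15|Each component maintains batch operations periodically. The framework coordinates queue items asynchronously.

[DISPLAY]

                                               
                                               
                                               
                                               
                                               
                                               
          ┏━━━━━━━━━━━━━━━━━━━━━━━━━┓          
          ┃ Minesweeper             ┃          
          ┠─────────────────────────┨          
          ┃■■■■■■■■■■               ┃          
          ┃■■■■■■■■■■               ┃          
          ┃■■■■■■■■■■               ┃          
          ┃■■■■■■■■■■               ┃          
          ┃■■■■■■■■■■               ┃          
          ┃■■■■■■■■■■               ┃          
          ┗━━━━━━━━━━━━━━━━━━━━━━━━━┛          
                                               
                                               
                  ┏━━━━━━━━━━━━━━━━━━━━━━━━━━━━
                  ┃ DialogModal                
                  ┠────────────────────────────
                  ┃The framework implements net
                  ┃This module implements data 


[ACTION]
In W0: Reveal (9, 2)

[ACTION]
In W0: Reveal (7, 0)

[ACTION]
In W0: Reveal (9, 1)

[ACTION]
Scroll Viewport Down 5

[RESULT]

                                               
          ┏━━━━━━━━━━━━━━━━━━━━━━━━━┓          
          ┃ Minesweeper             ┃          
          ┠─────────────────────────┨          
          ┃■■■■■■■■■■               ┃          
          ┃■■■■■■■■■■               ┃          
          ┃■■■■■■■■■■               ┃          
          ┃■■■■■■■■■■               ┃          
          ┃■■■■■■■■■■               ┃          
          ┃■■■■■■■■■■               ┃          
          ┗━━━━━━━━━━━━━━━━━━━━━━━━━┛          
                                               
                                               
                  ┏━━━━━━━━━━━━━━━━━━━━━━━━━━━━
                  ┃ DialogModal                
                  ┠────────────────────────────
                  ┃The framework implements net
                  ┃This module implements data 
                  ┃Th┌──────────────────────┐se
                  ┃Da│   Update Available   │s 
                  ┃Th│This cannot be undone.│et
                  ┃Er│      [Yes]  No       │ue
                  ┃Th└──────────────────────┘se


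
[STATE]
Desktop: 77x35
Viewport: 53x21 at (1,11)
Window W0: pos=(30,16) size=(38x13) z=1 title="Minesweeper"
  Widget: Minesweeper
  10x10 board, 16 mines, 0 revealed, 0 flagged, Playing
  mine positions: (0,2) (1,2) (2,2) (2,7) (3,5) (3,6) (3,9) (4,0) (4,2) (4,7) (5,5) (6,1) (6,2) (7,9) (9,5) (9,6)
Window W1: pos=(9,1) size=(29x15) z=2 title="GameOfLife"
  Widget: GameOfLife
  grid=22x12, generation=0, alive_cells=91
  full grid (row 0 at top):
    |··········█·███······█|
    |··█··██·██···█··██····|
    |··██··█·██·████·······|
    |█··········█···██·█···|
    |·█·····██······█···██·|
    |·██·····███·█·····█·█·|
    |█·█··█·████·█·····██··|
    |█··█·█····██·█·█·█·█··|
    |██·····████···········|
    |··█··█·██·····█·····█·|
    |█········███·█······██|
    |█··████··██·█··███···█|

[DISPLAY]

        ┃█··█·█····██·█·█·█·█··     ┃                
        ┃██·····████···········     ┃                
        ┃··█··█·██·····█·····█·     ┃                
        ┃█········███·█······██     ┃                
        ┗━━━━━━━━━━━━━━━━━━━━━━━━━━━┛                
                             ┏━━━━━━━━━━━━━━━━━━━━━━━
                             ┃ Minesweeper           
                             ┠───────────────────────
                             ┃■■■■■■■■■■             
                             ┃■■■■■■■■■■             
                             ┃■■■■■■■■■■             
                             ┃■■■■■■■■■■             
                             ┃■■■■■■■■■■             
                             ┃■■■■■■■■■■             
                             ┃■■■■■■■■■■             
                             ┃■■■■■■■■■■             
                             ┃■■■■■■■■■■             
                             ┗━━━━━━━━━━━━━━━━━━━━━━━
                                                     
                                                     
                                                     


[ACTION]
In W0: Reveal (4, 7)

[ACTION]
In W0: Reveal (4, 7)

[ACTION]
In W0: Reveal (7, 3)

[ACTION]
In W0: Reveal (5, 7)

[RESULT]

        ┃█··█·█····██·█·█·█·█··     ┃                
        ┃██·····████···········     ┃                
        ┃··█··█·██·····█·····█·     ┃                
        ┃█········███·█······██     ┃                
        ┗━━━━━━━━━━━━━━━━━━━━━━━━━━━┛                
                             ┏━━━━━━━━━━━━━━━━━━━━━━━
                             ┃ Minesweeper           
                             ┠───────────────────────
                             ┃■■✹■■■■■■■             
                             ┃■■✹■■■■■■■             
                             ┃■■✹■■■■✹■■             
                             ┃■■■■■✹✹■■✹             
                             ┃✹■✹■■■■✹■■             
                             ┃■■■■■✹■■■■             
                             ┃■✹✹■■■■■■■             
                             ┃■■■■■■■■■✹             
                             ┃■■■■■■■■■■             
                             ┗━━━━━━━━━━━━━━━━━━━━━━━
                                                     
                                                     
                                                     


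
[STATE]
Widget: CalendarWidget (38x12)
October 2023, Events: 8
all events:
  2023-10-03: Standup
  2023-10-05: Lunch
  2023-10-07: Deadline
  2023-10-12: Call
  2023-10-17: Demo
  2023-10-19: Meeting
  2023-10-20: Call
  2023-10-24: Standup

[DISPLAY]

             October 2023             
Mo Tu We Th Fr Sa Su                  
                   1                  
 2  3*  4  5*  6  7*  8               
 9 10 11 12* 13 14 15                 
16 17* 18 19* 20* 21 22               
23 24* 25 26 27 28 29                 
30 31                                 
                                      
                                      
                                      
                                      


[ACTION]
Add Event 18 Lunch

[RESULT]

             October 2023             
Mo Tu We Th Fr Sa Su                  
                   1                  
 2  3*  4  5*  6  7*  8               
 9 10 11 12* 13 14 15                 
16 17* 18* 19* 20* 21 22              
23 24* 25 26 27 28 29                 
30 31                                 
                                      
                                      
                                      
                                      


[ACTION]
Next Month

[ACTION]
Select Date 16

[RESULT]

            November 2023             
Mo Tu We Th Fr Sa Su                  
       1  2  3  4  5                  
 6  7  8  9 10 11 12                  
13 14 15 [16] 17 18 19                
20 21 22 23 24 25 26                  
27 28 29 30                           
                                      
                                      
                                      
                                      
                                      


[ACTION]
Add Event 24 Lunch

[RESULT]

            November 2023             
Mo Tu We Th Fr Sa Su                  
       1  2  3  4  5                  
 6  7  8  9 10 11 12                  
13 14 15 [16] 17 18 19                
20 21 22 23 24* 25 26                 
27 28 29 30                           
                                      
                                      
                                      
                                      
                                      


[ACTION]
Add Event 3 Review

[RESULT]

            November 2023             
Mo Tu We Th Fr Sa Su                  
       1  2  3*  4  5                 
 6  7  8  9 10 11 12                  
13 14 15 [16] 17 18 19                
20 21 22 23 24* 25 26                 
27 28 29 30                           
                                      
                                      
                                      
                                      
                                      


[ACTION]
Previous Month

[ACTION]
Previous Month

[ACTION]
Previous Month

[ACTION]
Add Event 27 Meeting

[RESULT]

             August 2023              
Mo Tu We Th Fr Sa Su                  
    1  2  3  4  5  6                  
 7  8  9 10 11 12 13                  
14 15 16 17 18 19 20                  
21 22 23 24 25 26 27*                 
28 29 30 31                           
                                      
                                      
                                      
                                      
                                      


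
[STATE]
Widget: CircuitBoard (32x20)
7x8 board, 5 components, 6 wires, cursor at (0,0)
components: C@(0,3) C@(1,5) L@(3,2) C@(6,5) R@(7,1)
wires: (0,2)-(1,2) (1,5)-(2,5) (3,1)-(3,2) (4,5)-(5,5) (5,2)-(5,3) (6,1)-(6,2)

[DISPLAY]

   0 1 2 3 4 5 6                
0  [.]      ·   C               
            │                   
1           ·           C       
                        │       
2                       ·       
                                
3       · ─ L                   
                                
4                       ·       
                        │       
5           · ─ ·       ·       
                                
6       · ─ ·           C       
                                
7       R                       
Cursor: (0,0)                   
                                
                                
                                


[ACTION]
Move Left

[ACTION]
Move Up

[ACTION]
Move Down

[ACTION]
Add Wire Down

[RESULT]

   0 1 2 3 4 5 6                
0           ·   C               
            │                   
1  [.]      ·           C       
    │                   │       
2   ·                   ·       
                                
3       · ─ L                   
                                
4                       ·       
                        │       
5           · ─ ·       ·       
                                
6       · ─ ·           C       
                                
7       R                       
Cursor: (1,0)                   
                                
                                
                                


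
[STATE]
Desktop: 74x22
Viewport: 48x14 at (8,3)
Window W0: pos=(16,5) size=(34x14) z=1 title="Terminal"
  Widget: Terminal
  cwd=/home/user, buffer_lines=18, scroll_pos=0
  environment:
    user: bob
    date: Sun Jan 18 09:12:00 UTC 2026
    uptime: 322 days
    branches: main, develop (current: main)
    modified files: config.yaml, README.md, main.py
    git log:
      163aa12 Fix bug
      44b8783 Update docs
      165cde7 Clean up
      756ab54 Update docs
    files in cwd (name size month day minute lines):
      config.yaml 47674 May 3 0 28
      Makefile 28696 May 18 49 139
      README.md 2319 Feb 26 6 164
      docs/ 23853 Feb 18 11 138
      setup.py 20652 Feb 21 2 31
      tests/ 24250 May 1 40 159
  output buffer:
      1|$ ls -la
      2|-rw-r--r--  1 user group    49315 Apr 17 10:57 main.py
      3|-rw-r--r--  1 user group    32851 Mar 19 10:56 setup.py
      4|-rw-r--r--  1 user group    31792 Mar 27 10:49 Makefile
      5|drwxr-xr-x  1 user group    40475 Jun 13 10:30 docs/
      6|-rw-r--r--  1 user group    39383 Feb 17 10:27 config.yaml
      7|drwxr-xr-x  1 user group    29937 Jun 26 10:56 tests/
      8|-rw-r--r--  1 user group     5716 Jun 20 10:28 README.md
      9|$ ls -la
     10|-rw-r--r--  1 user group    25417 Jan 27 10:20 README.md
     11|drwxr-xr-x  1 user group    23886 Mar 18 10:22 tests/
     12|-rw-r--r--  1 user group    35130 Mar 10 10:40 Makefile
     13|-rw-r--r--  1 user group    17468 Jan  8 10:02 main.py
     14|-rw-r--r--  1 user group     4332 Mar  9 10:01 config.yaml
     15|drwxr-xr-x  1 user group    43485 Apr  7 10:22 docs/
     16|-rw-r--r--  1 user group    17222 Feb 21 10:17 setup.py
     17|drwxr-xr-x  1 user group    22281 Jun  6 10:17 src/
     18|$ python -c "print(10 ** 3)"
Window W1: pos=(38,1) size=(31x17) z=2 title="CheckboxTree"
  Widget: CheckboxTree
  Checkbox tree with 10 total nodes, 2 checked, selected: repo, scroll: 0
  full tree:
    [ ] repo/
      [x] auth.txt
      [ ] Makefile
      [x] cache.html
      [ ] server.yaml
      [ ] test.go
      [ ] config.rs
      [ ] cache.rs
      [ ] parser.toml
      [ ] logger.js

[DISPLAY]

                              ┠─────────────────
                              ┃>[-] repo/       
        ┏━━━━━━━━━━━━━━━━━━━━━┃   [x] auth.txt  
        ┃ Terminal            ┃   [ ] Makefile  
        ┠─────────────────────┃   [x] cache.html
        ┃$ ls -la             ┃   [ ] server.yam
        ┃-rw-r--r--  1 user gr┃   [ ] test.go   
        ┃-rw-r--r--  1 user gr┃   [ ] config.rs 
        ┃-rw-r--r--  1 user gr┃   [ ] cache.rs  
        ┃drwxr-xr-x  1 user gr┃   [ ] parser.tom
        ┃-rw-r--r--  1 user gr┃   [ ] logger.js 
        ┃drwxr-xr-x  1 user gr┃                 
        ┃-rw-r--r--  1 user gr┃                 
        ┃$ ls -la             ┃                 


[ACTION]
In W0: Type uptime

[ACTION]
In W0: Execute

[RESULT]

                              ┠─────────────────
                              ┃>[-] repo/       
        ┏━━━━━━━━━━━━━━━━━━━━━┃   [x] auth.txt  
        ┃ Terminal            ┃   [ ] Makefile  
        ┠─────────────────────┃   [x] cache.html
        ┃-rw-r--r--  1 user gr┃   [ ] server.yam
        ┃-rw-r--r--  1 user gr┃   [ ] test.go   
        ┃-rw-r--r--  1 user gr┃   [ ] config.rs 
        ┃drwxr-xr-x  1 user gr┃   [ ] cache.rs  
        ┃-rw-r--r--  1 user gr┃   [ ] parser.tom
        ┃drwxr-xr-x  1 user gr┃   [ ] logger.js 
        ┃$ python -c "print(10┃                 
        ┃$ uptime             ┃                 
        ┃ 10:00  up 322 days  ┃                 


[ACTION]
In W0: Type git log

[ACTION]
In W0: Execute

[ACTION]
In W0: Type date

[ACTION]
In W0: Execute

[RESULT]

                              ┠─────────────────
                              ┃>[-] repo/       
        ┏━━━━━━━━━━━━━━━━━━━━━┃   [x] auth.txt  
        ┃ Terminal            ┃   [ ] Makefile  
        ┠─────────────────────┃   [x] cache.html
        ┃$ uptime             ┃   [ ] server.yam
        ┃ 10:00  up 322 days  ┃   [ ] test.go   
        ┃$ git log            ┃   [ ] config.rs 
        ┃163aa12 Fix bug      ┃   [ ] cache.rs  
        ┃44b8783 Update docs  ┃   [ ] parser.tom
        ┃165cde7 Clean up     ┃   [ ] logger.js 
        ┃756ab54 Update docs  ┃                 
        ┃$ date               ┃                 
        ┃Sun Jan 18 09:12:00 U┃                 


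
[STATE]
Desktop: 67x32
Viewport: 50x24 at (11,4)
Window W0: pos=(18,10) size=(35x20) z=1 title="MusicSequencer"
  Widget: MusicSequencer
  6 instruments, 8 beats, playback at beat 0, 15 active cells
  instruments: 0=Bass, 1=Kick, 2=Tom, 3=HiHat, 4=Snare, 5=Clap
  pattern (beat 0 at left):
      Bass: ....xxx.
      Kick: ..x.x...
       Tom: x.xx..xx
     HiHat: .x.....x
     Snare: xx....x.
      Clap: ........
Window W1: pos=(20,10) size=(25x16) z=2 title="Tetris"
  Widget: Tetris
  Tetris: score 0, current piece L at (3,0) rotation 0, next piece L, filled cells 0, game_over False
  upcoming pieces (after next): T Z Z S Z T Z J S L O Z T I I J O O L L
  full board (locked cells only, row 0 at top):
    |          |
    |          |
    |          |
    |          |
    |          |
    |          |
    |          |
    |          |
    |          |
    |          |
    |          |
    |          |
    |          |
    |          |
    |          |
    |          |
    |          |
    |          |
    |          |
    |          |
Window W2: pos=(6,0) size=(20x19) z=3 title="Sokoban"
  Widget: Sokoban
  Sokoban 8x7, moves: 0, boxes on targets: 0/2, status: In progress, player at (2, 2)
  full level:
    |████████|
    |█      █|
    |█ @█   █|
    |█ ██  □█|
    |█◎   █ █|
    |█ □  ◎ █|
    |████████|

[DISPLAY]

   █          ┃                                   
   █          ┃                                   
  □█          ┃                                   
 █ █          ┃                                   
 ◎ █          ┃                                   
████          ┃                                   
s: 0  0/2     ┃━━━━━━━━━━━━━━━━━━┓━━━━━━━┓        
              ┃is                ┃       ┃        
              ┃──────────────────┨───────┨        
              ┃     │Next:       ┃       ┃        
              ┃     │  ▒         ┃       ┃        
              ┃     │▒▒▒         ┃       ┃        
              ┃     │            ┃       ┃        
              ┃     │            ┃       ┃        
━━━━━━━━━━━━━━┛     │            ┃       ┃        
       ┃ ┃          │Score:      ┃       ┃        
       ┃ ┃          │0           ┃       ┃        
       ┃ ┃          │            ┃       ┃        
       ┃ ┃          │            ┃       ┃        
       ┃ ┃          │            ┃       ┃        
       ┃ ┃          │            ┃       ┃        
       ┃ ┗━━━━━━━━━━━━━━━━━━━━━━━┛       ┃        
       ┃                                 ┃        
       ┃                                 ┃        


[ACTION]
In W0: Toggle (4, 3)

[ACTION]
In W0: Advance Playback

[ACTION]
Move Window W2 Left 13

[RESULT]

        ┃                                         
        ┃                                         
        ┃                                         
        ┃                                         
        ┃                                         
        ┃                                         
0/2     ┃┏━━━━━━━━━━━━━━━━━━━━━━━┓━━━━━━━┓        
        ┃┃ Tetris                ┃       ┃        
        ┃┠───────────────────────┨───────┨        
        ┃┃          │Next:       ┃       ┃        
        ┃┃          │  ▒         ┃       ┃        
        ┃┃          │▒▒▒         ┃       ┃        
        ┃┃          │            ┃       ┃        
        ┃┃          │            ┃       ┃        
━━━━━━━━┛┃          │            ┃       ┃        
       ┃ ┃          │Score:      ┃       ┃        
       ┃ ┃          │0           ┃       ┃        
       ┃ ┃          │            ┃       ┃        
       ┃ ┃          │            ┃       ┃        
       ┃ ┃          │            ┃       ┃        
       ┃ ┃          │            ┃       ┃        
       ┃ ┗━━━━━━━━━━━━━━━━━━━━━━━┛       ┃        
       ┃                                 ┃        
       ┃                                 ┃        


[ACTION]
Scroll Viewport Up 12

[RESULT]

━━━━━━━━┓                                         
        ┃                                         
────────┨                                         
        ┃                                         
        ┃                                         
        ┃                                         
        ┃                                         
        ┃                                         
        ┃                                         
        ┃                                         
0/2     ┃┏━━━━━━━━━━━━━━━━━━━━━━━┓━━━━━━━┓        
        ┃┃ Tetris                ┃       ┃        
        ┃┠───────────────────────┨───────┨        
        ┃┃          │Next:       ┃       ┃        
        ┃┃          │  ▒         ┃       ┃        
        ┃┃          │▒▒▒         ┃       ┃        
        ┃┃          │            ┃       ┃        
        ┃┃          │            ┃       ┃        
━━━━━━━━┛┃          │            ┃       ┃        
       ┃ ┃          │Score:      ┃       ┃        
       ┃ ┃          │0           ┃       ┃        
       ┃ ┃          │            ┃       ┃        
       ┃ ┃          │            ┃       ┃        
       ┃ ┃          │            ┃       ┃        


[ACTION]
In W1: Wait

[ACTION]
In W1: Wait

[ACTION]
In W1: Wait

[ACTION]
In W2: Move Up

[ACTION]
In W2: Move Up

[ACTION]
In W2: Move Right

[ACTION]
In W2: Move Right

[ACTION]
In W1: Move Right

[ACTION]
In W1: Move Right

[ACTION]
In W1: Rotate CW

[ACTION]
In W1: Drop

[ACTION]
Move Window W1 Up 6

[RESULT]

━━━━━━━━┓                                         
        ┃                                         
────────┨                                         
        ┃                                         
        ┃┏━━━━━━━━━━━━━━━━━━━━━━━┓                
        ┃┃ Tetris                ┃                
        ┃┠───────────────────────┨                
        ┃┃          │Next:       ┃                
        ┃┃          │  ▒         ┃                
        ┃┃          │▒▒▒         ┃                
0/2     ┃┃          │            ┃━━━━━━━┓        
        ┃┃          │            ┃       ┃        
        ┃┃          │            ┃───────┨        
        ┃┃          │Score:      ┃       ┃        
        ┃┃          │0           ┃       ┃        
        ┃┃          │            ┃       ┃        
        ┃┃          │            ┃       ┃        
        ┃┃          │            ┃       ┃        
━━━━━━━━┛┃          │            ┃       ┃        
       ┃ ┗━━━━━━━━━━━━━━━━━━━━━━━┛       ┃        
       ┃                                 ┃        
       ┃                                 ┃        
       ┃                                 ┃        
       ┃                                 ┃        
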